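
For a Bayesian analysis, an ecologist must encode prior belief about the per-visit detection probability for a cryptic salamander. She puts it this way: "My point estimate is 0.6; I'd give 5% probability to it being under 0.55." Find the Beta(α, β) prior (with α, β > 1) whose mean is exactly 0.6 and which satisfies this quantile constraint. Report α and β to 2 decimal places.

α ≈ 158.03, β ≈ 105.36

With mean 0.6 fixed, write α = 0.6s, β = 0.4s where s = α+β.
Need P(θ < 0.55) = 0.05 under Beta(0.6s, 0.4s). Normal approximation: (q−m)/√(m(1−m)/s) ≈ z_{0.05} = -1.64, so s ≈ 0.6·0.4·(-1.64)²/(0.55−0.6)² = 259.7.
At s = 259.7: P(θ<0.55) ≈ 0.051. Adjusting to match 0.05 gives s ≈ 263.39.
So α = 0.6·263.39 ≈ 158.03, β = 0.4·263.39 ≈ 105.36.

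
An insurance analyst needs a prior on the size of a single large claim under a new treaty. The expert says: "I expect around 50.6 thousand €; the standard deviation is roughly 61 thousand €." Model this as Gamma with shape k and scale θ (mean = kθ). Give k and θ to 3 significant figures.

k ≈ 0.688, θ ≈ 73.5

For Gamma(k, scale θ): mean = kθ, variance = kθ², so CV = 1/√k.
CV = SD/mean = 61/50.6 = 1.206, hence k = 1/CV² = 0.688.
Then θ = mean/k = 50.6/0.688 = 73.5.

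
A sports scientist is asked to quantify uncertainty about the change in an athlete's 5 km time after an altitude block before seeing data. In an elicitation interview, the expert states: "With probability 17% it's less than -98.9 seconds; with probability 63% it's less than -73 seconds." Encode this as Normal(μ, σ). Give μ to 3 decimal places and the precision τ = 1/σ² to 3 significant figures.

The p-quantile of Normal(μ,σ) is μ + z_p·σ, with z_{0.17} = -0.9542 and z_{0.63} = 0.3319.
Eliminate σ: μ = (z₂·x₁ − z₁·x₂)/(z₂ − z₁) = (0.3319·-98.9 − (-0.9542)·-73)/1.286 = -79.683.
Then σ = (x₂ − x₁)/(z₂ − z₁) = (-73 − -98.9)/1.286 = 20.140.
Precision τ = 1/σ² = 1/20.14² = 0.00247.

μ = -79.683, τ = 0.00247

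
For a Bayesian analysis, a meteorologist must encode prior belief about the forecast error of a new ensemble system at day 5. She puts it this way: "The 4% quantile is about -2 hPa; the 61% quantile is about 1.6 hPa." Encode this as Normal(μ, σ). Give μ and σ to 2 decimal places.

μ = 1.10, σ = 1.77

The p-quantile of Normal(μ,σ) is μ + z_p·σ, with z_{0.04} = -1.751 and z_{0.61} = 0.2793.
Eliminate σ: μ = (z₂·x₁ − z₁·x₂)/(z₂ − z₁) = (0.2793·-2 − (-1.751)·1.6)/2.03 = 1.10.
Then σ = (x₂ − x₁)/(z₂ − z₁) = (1.6 − -2)/2.03 = 1.77.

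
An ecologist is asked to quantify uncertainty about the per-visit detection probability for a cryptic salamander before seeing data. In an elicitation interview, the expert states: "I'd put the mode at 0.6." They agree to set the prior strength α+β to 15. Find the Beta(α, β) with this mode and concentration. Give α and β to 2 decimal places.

α = 8.80, β = 6.20

For α,β > 1 the Beta mode is (α−1)/(α+β−2). With α+β = 15, the mode is (α−1)/13.
Set (α−1)/13 = 0.6 → α = 1 + 0.6·13 = 8.80.
β = 15 − α = 6.20.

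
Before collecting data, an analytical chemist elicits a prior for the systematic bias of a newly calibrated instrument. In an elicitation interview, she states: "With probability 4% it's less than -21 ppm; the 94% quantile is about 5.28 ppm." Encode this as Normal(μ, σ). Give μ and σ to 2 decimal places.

For Normal(μ,σ), the p-quantile is μ + z_p·σ. Here z_{0.04} = -1.751, z_{0.94} = 1.555.
So -21 = μ − 1.751σ and 5.28 = μ + 1.555σ.
Subtracting: σ = (5.28 − -21)/(1.555 − (-1.751)) = 7.95.
Then μ = -21 − (-1.751)·7.95 = -7.08.

μ = -7.08, σ = 7.95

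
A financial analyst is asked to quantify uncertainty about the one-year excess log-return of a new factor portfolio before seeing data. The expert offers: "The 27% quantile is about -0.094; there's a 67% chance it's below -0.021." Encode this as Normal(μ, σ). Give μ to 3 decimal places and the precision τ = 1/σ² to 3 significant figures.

μ = -0.052, τ = 208

For Normal(μ,σ), the p-quantile is μ + z_p·σ. Here z_{0.27} = -0.6128, z_{0.67} = 0.4399.
So -0.094 = μ − 0.6128σ and -0.021 = μ + 0.4399σ.
Subtracting: σ = (-0.021 − -0.094)/(0.4399 − (-0.6128)) = 0.069.
Then μ = -0.094 − (-0.6128)·0.069 = -0.052.
Precision τ = 1/σ² = 1/0.06934² = 208.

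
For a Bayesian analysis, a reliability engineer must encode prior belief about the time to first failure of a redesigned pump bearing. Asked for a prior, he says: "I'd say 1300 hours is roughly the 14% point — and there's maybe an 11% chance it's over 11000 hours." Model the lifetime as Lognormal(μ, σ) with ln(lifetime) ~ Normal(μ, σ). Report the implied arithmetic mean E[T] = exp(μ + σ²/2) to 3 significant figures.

If T ~ Lognormal(μ,σ) then ln T ~ Normal(μ,σ), so the p-quantile of ln T is μ + z_p·σ.
ln(1300) = 7.17 and ln(11000) = 9.306; z_{0.14} = -1.08, z_{0.89} = 1.227.
σ = (9.306 − 7.17)/(1.227 − (-1.08)) = 0.926.
μ = 7.17 − (-1.08)·0.926 = 8.170.
E[T] = exp(μ + σ²/2) = exp(8.170 + 0.4285) = 5420 hours.

E[T] ≈ 5420 hours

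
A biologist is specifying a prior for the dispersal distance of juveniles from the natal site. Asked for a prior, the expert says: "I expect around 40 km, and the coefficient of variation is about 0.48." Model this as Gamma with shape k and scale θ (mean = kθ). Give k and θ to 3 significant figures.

For Gamma(k, scale θ): mean = kθ, variance = kθ², so CV = 1/√k.
CV = 0.48, hence k = 1/CV² = 4.34.
Then θ = mean/k = 40/4.34 = 9.22.

k ≈ 4.34, θ ≈ 9.22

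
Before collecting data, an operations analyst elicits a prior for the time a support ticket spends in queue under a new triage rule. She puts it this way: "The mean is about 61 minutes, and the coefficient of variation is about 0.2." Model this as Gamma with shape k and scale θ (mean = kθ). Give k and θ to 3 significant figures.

For Gamma(k, scale θ): mean = kθ, variance = kθ², so CV = 1/√k.
CV = 0.2, hence k = 1/CV² = 25.
Then θ = mean/k = 61/25 = 2.44.

k ≈ 25, θ ≈ 2.44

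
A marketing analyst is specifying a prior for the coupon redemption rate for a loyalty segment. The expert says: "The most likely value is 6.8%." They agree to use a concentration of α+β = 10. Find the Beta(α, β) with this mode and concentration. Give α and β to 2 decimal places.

α = 1.54, β = 8.46

For α,β > 1 the Beta mode is (α−1)/(α+β−2). With α+β = 10, the mode is (α−1)/8.
Set (α−1)/8 = 0.068 → α = 1 + 0.068·8 = 1.54.
β = 10 − α = 8.46.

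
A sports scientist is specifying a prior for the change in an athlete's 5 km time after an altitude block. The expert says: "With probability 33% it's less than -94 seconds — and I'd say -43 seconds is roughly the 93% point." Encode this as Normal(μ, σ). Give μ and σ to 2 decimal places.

μ = -82.29, σ = 26.62

For Normal(μ,σ), the p-quantile is μ + z_p·σ. Here z_{0.33} = -0.4399, z_{0.93} = 1.476.
So -94 = μ − 0.4399σ and -43 = μ + 1.476σ.
Subtracting: σ = (-43 − -94)/(1.476 − (-0.4399)) = 26.62.
Then μ = -94 − (-0.4399)·26.62 = -82.29.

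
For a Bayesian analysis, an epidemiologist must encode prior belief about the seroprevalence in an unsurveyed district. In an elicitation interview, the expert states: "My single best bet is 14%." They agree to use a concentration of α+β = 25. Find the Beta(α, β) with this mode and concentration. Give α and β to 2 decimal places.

α = 4.22, β = 20.78

For α,β > 1 the Beta mode is (α−1)/(α+β−2). With α+β = 25, the mode is (α−1)/23.
Set (α−1)/23 = 0.14 → α = 1 + 0.14·23 = 4.22.
β = 25 − α = 20.78.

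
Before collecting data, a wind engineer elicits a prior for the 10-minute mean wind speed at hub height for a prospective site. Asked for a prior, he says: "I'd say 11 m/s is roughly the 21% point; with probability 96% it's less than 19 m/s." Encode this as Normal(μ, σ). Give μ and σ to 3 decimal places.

μ = 13.523, σ = 3.129

The p-quantile of Normal(μ,σ) is μ + z_p·σ, with z_{0.21} = -0.8064 and z_{0.96} = 1.751.
Eliminate σ: μ = (z₂·x₁ − z₁·x₂)/(z₂ − z₁) = (1.751·11 − (-0.8064)·19)/2.557 = 13.523.
Then σ = (x₂ − x₁)/(z₂ − z₁) = (19 − 11)/2.557 = 3.129.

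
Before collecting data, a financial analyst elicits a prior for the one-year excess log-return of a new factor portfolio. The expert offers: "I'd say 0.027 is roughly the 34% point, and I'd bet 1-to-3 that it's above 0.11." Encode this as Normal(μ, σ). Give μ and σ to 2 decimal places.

The p-quantile of Normal(μ,σ) is μ + z_p·σ, with z_{0.34} = -0.4125 and z_{0.75} = 0.6745.
Eliminate σ: μ = (z₂·x₁ − z₁·x₂)/(z₂ − z₁) = (0.6745·0.027 − (-0.4125)·0.11)/1.087 = 0.06.
Then σ = (x₂ − x₁)/(z₂ − z₁) = (0.11 − 0.027)/1.087 = 0.08.

μ = 0.06, σ = 0.08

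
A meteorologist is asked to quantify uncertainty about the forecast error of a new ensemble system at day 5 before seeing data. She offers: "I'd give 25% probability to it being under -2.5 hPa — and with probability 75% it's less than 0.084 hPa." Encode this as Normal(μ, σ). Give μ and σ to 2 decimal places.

μ = -1.21, σ = 1.92

The p-quantile of Normal(μ,σ) is μ + z_p·σ, with z_{0.25} = -0.6745 and z_{0.75} = 0.6745.
Eliminate σ: μ = (z₂·x₁ − z₁·x₂)/(z₂ − z₁) = (0.6745·-2.5 − (-0.6745)·0.084)/1.349 = -1.21.
Then σ = (x₂ − x₁)/(z₂ − z₁) = (0.084 − -2.5)/1.349 = 1.92.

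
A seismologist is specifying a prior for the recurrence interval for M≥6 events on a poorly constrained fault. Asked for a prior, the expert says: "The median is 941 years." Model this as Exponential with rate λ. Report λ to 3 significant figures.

λ ≈ 0.000737

Exponential median = ln 2 / λ, so λ = ln 2 / 941.0 = 0.000737.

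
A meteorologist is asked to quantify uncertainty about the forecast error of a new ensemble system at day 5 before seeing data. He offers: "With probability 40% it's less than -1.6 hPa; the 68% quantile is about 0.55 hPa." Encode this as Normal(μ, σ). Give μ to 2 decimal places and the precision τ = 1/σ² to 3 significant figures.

μ = -0.84, τ = 0.112

For Normal(μ,σ), the p-quantile is μ + z_p·σ. Here z_{0.4} = -0.2533, z_{0.68} = 0.4677.
So -1.6 = μ − 0.2533σ and 0.55 = μ + 0.4677σ.
Subtracting: σ = (0.55 − -1.6)/(0.4677 − (-0.2533)) = 2.98.
Then μ = -1.6 − (-0.2533)·2.98 = -0.84.
Precision τ = 1/σ² = 1/2.982² = 0.112.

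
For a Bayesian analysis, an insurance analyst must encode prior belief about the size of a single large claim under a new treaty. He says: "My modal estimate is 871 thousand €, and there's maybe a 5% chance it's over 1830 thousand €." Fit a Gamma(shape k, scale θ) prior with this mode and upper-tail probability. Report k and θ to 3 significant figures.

k ≈ 6.01, θ ≈ 174

Gamma(k,θ) with k>1 has mode (k−1)θ, so θ = 871/(k−1).
Need P(X < 1830) = 0.95 with θ tied to k this way. Start at k = 2, θ = 871: P(X<1830) ≈ 0.621.
Too low — raise k to concentrate. Iterating converges to k ≈ 6.01.
Then θ = 871/(6.01−1) ≈ 174.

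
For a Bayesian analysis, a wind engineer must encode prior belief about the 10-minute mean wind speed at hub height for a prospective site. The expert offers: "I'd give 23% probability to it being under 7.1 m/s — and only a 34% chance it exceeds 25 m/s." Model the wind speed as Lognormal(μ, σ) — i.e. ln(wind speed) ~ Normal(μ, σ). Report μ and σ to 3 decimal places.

μ ≈ 2.768, σ ≈ 1.093

If T ~ Lognormal(μ,σ) then ln T ~ Normal(μ,σ), so the p-quantile of ln T is μ + z_p·σ.
ln(7.1) = 1.96 and ln(25) = 3.219; z_{0.23} = -0.7388, z_{0.66} = 0.4125.
σ = (3.219 − 1.96)/(0.4125 − (-0.7388)) = 1.093.
μ = 1.96 − (-0.7388)·1.093 = 2.768.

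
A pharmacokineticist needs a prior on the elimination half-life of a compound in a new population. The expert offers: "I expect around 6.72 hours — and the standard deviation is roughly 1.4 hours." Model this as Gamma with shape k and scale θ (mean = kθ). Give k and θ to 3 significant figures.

For Gamma(k, scale θ): mean = kθ, variance = kθ², so CV = 1/√k.
CV = SD/mean = 1.4/6.72 = 0.2083, hence k = 1/CV² = 23.
Then θ = mean/k = 6.72/23 = 0.292.

k ≈ 23, θ ≈ 0.292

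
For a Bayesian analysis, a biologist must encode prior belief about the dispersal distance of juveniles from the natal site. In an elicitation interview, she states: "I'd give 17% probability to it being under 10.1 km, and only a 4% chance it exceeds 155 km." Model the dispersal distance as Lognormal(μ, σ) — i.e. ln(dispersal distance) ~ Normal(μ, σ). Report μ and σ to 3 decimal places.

If T ~ Lognormal(μ,σ) then ln T ~ Normal(μ,σ), so the p-quantile of ln T is μ + z_p·σ.
ln(10.1) = 2.313 and ln(155) = 5.043; z_{0.17} = -0.9542, z_{0.96} = 1.751.
σ = (5.043 − 2.313)/(1.751 − (-0.9542)) = 1.010.
μ = 2.313 − (-0.9542)·1.010 = 3.276.

μ ≈ 3.276, σ ≈ 1.010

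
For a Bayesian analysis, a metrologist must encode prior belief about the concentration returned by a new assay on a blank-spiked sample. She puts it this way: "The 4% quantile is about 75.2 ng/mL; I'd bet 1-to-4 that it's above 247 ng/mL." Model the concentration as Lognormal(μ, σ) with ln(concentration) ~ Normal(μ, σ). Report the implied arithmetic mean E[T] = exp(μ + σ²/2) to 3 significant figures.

E[T] ≈ 187 ng/mL

If T ~ Lognormal(μ,σ) then ln T ~ Normal(μ,σ), so the p-quantile of ln T is μ + z_p·σ.
ln(75.2) = 4.32 and ln(247) = 5.509; z_{0.04} = -1.751, z_{0.8} = 0.8416.
σ = (5.509 − 4.32)/(0.8416 − (-1.751)) = 0.459.
μ = 4.32 − (-1.751)·0.459 = 5.123.
E[T] = exp(μ + σ²/2) = exp(5.123 + 0.1052) = 187 ng/mL.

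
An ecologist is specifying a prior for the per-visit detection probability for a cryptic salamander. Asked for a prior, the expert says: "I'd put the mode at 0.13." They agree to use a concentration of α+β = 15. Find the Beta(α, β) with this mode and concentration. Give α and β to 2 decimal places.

α = 2.69, β = 12.31

For α,β > 1 the Beta mode is (α−1)/(α+β−2). With α+β = 15, the mode is (α−1)/13.
Set (α−1)/13 = 0.13 → α = 1 + 0.13·13 = 2.69.
β = 15 − α = 12.31.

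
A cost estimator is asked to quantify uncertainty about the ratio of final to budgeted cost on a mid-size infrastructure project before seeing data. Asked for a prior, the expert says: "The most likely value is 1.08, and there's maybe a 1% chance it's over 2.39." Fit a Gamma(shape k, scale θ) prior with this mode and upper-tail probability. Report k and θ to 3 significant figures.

k ≈ 8.63, θ ≈ 0.142

Gamma(k,θ) with k>1 has mode (k−1)θ, so θ = 1.08/(k−1).
Need P(X < 2.39) = 0.99 with θ tied to k this way. Start at k = 2, θ = 1.08: P(X<2.39) ≈ 0.649.
Too low — raise k to concentrate. Iterating converges to k ≈ 8.63.
Then θ = 1.08/(8.63−1) ≈ 0.142.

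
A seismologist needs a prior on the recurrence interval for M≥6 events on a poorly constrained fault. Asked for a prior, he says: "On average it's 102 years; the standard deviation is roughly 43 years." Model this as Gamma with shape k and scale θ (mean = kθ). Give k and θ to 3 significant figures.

For Gamma(k, scale θ): mean = kθ, variance = kθ², so CV = 1/√k.
CV = SD/mean = 43/102 = 0.4216, hence k = 1/CV² = 5.63.
Then θ = mean/k = 102/5.63 = 18.1.

k ≈ 5.63, θ ≈ 18.1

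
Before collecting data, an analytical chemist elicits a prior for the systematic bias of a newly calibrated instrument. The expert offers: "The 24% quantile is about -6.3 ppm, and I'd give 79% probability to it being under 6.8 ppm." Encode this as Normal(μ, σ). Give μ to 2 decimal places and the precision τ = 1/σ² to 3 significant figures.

μ = -0.18, τ = 0.0133

For Normal(μ,σ), the p-quantile is μ + z_p·σ. Here z_{0.24} = -0.7063, z_{0.79} = 0.8064.
So -6.3 = μ − 0.7063σ and 6.8 = μ + 0.8064σ.
Subtracting: σ = (6.8 − -6.3)/(0.8064 − (-0.7063)) = 8.66.
Then μ = -6.3 − (-0.7063)·8.66 = -0.18.
Precision τ = 1/σ² = 1/8.66² = 0.0133.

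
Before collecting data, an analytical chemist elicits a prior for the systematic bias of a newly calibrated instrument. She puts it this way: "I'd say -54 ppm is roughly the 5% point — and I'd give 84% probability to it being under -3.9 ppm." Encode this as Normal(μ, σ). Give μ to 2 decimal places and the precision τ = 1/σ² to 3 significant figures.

For Normal(μ,σ), the p-quantile is μ + z_p·σ. Here z_{0.05} = -1.645, z_{0.84} = 0.9945.
So -54 = μ − 1.645σ and -3.9 = μ + 0.9945σ.
Subtracting: σ = (-3.9 − -54)/(0.9945 − (-1.645)) = 18.98.
Then μ = -54 − (-1.645)·18.98 = -22.78.
Precision τ = 1/σ² = 1/18.98² = 0.00278.

μ = -22.78, τ = 0.00278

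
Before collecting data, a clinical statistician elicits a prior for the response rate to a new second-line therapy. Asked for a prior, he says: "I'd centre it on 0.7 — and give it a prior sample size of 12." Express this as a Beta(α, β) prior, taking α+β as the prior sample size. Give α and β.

Under the effective-sample-size interpretation, Beta(α, β) has prior mean α/(α+β) and prior sample size α+β.
So α+β = 12 and α/(α+β) = 0.7, giving α = 0.7·12 = 8.4 and β = 12 − 8.4 = 3.6.

α = 8.4, β = 3.6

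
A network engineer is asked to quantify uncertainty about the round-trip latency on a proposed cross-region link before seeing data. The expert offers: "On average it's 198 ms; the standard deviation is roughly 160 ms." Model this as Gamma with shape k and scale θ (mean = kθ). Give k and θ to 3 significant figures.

k ≈ 1.53, θ ≈ 129

For Gamma(k, scale θ): mean = kθ, variance = kθ², so CV = 1/√k.
CV = SD/mean = 160/198 = 0.8081, hence k = 1/CV² = 1.53.
Then θ = mean/k = 198/1.53 = 129.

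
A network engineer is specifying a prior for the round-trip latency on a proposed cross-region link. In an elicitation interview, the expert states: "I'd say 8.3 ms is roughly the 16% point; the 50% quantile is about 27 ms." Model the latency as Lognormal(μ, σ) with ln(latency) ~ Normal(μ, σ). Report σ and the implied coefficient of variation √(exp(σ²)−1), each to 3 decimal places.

If T ~ Lognormal(μ,σ) then ln T ~ Normal(μ,σ), so the p-quantile of ln T is μ + z_p·σ.
ln(8.3) = 2.116 and ln(27) = 3.296; z_{0.16} = -0.9945, z_{0.5} = 0.
σ = (3.296 − 2.116)/(0 − (-0.9945)) = 1.186.
μ = 2.116 − (-0.9945)·1.186 = 3.296.
CV = √(exp(σ²)−1) = √(exp(1.4070)−1) = 1.756.

σ ≈ 1.186, CV ≈ 1.756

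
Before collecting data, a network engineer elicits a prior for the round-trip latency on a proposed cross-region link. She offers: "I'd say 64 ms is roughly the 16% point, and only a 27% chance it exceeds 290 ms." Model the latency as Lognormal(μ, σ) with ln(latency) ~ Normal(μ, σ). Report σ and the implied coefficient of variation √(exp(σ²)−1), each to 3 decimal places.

σ ≈ 0.940, CV ≈ 1.192

If T ~ Lognormal(μ,σ) then ln T ~ Normal(μ,σ), so the p-quantile of ln T is μ + z_p·σ.
ln(64) = 4.159 and ln(290) = 5.67; z_{0.16} = -0.9945, z_{0.73} = 0.6128.
σ = (5.67 − 4.159)/(0.6128 − (-0.9945)) = 0.940.
μ = 4.159 − (-0.9945)·0.940 = 5.094.
CV = √(exp(σ²)−1) = √(exp(0.8838)−1) = 1.192.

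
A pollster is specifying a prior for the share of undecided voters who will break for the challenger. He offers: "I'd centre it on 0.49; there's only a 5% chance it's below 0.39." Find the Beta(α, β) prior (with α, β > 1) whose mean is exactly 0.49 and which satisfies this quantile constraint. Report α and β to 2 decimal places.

α ≈ 32.59, β ≈ 33.92

With mean 0.49 fixed, write α = 0.49s, β = 0.51s where s = α+β.
Need P(θ < 0.39) = 0.05 under Beta(0.49s, 0.51s). Normal approximation: (q−m)/√(m(1−m)/s) ≈ z_{0.05} = -1.64, so s ≈ 0.49·0.51·(-1.64)²/(0.39−0.49)² = 67.6.
At s = 67.6: P(θ<0.39) ≈ 0.049. Adjusting to match 0.05 gives s ≈ 66.51.
So α = 0.49·66.51 ≈ 32.59, β = 0.51·66.51 ≈ 33.92.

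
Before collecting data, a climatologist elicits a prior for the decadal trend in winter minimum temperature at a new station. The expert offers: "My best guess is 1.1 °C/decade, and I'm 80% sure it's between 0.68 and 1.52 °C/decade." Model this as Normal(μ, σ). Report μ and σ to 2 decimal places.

A symmetric 80% interval runs μ ± z·σ with z = 1.282.
Half-width = 0.42, so σ = 0.42/1.282 = 0.33.
μ is the stated best guess, 1.10.

μ = 1.10, σ = 0.33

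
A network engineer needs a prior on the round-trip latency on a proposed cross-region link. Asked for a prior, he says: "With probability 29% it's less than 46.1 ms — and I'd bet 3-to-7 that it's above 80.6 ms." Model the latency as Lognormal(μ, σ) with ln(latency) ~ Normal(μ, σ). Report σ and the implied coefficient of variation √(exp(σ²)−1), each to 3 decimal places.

If T ~ Lognormal(μ,σ) then ln T ~ Normal(μ,σ), so the p-quantile of ln T is μ + z_p·σ.
ln(46.1) = 3.831 and ln(80.6) = 4.389; z_{0.29} = -0.5534, z_{0.7} = 0.5244.
σ = (4.389 − 3.831)/(0.5244 − (-0.5534)) = 0.518.
μ = 3.831 − (-0.5534)·0.518 = 4.118.
CV = √(exp(σ²)−1) = √(exp(0.2687)−1) = 0.555.

σ ≈ 0.518, CV ≈ 0.555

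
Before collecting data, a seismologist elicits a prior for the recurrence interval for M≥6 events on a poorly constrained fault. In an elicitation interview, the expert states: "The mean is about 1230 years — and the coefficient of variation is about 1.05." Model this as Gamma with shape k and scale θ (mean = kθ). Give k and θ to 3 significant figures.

For Gamma(k, scale θ): mean = kθ, variance = kθ², so CV = 1/√k.
CV = 1.05, hence k = 1/CV² = 0.907.
Then θ = mean/k = 1230/0.907 = 1360.

k ≈ 0.907, θ ≈ 1360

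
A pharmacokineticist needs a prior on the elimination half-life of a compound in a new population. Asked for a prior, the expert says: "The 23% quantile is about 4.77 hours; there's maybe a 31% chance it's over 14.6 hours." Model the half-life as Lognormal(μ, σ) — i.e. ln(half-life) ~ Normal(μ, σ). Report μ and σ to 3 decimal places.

μ ≈ 2.232, σ ≈ 0.906

If T ~ Lognormal(μ,σ) then ln T ~ Normal(μ,σ), so the p-quantile of ln T is μ + z_p·σ.
ln(4.77) = 1.562 and ln(14.6) = 2.681; z_{0.23} = -0.7388, z_{0.69} = 0.4959.
σ = (2.681 − 1.562)/(0.4959 − (-0.7388)) = 0.906.
μ = 1.562 − (-0.7388)·0.906 = 2.232.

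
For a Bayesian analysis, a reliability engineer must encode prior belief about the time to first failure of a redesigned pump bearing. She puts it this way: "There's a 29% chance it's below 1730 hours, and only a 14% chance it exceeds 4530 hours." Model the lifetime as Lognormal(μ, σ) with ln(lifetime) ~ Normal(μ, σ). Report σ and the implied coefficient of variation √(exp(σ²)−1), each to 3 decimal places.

σ ≈ 0.589, CV ≈ 0.644

If T ~ Lognormal(μ,σ) then ln T ~ Normal(μ,σ), so the p-quantile of ln T is μ + z_p·σ.
ln(1730) = 7.456 and ln(4530) = 8.418; z_{0.29} = -0.5534, z_{0.86} = 1.08.
σ = (8.418 − 7.456)/(1.08 − (-0.5534)) = 0.589.
μ = 7.456 − (-0.5534)·0.589 = 7.782.
CV = √(exp(σ²)−1) = √(exp(0.3472)−1) = 0.644.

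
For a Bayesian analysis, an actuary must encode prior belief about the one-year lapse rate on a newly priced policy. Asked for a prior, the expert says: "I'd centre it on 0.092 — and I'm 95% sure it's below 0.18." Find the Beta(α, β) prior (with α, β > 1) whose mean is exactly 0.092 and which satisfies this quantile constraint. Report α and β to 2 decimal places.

With mean 0.092 fixed, write α = 0.092s, β = 0.908s where s = α+β.
Need P(θ < 0.18) = 0.95 under Beta(0.092s, 0.908s). Normal approximation: (q−m)/√(m(1−m)/s) ≈ z_{0.95} = 1.64, so s ≈ 0.092·0.908·(1.64)²/(0.18−0.092)² = 29.2.
At s = 29.2: P(θ<0.18) ≈ 0.933. Adjusting to match 0.95 gives s ≈ 36.89.
So α = 0.092·36.89 ≈ 3.39, β = 0.908·36.89 ≈ 33.50.

α ≈ 3.39, β ≈ 33.50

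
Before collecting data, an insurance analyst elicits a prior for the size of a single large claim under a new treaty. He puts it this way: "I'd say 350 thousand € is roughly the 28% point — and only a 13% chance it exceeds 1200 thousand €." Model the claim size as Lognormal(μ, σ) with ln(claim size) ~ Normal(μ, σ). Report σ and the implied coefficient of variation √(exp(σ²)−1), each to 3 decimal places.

If T ~ Lognormal(μ,σ) then ln T ~ Normal(μ,σ), so the p-quantile of ln T is μ + z_p·σ.
ln(350) = 5.858 and ln(1200) = 7.09; z_{0.28} = -0.5828, z_{0.87} = 1.126.
σ = (7.09 − 5.858)/(1.126 − (-0.5828)) = 0.721.
μ = 5.858 − (-0.5828)·0.721 = 6.278.
CV = √(exp(σ²)−1) = √(exp(0.5197)−1) = 0.826.

σ ≈ 0.721, CV ≈ 0.826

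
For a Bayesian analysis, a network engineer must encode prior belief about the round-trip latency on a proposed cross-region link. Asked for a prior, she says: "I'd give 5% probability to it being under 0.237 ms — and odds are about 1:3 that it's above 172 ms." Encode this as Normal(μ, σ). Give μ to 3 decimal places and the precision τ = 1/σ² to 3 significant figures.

μ = 122.049, τ = 0.000182

The p-quantile of Normal(μ,σ) is μ + z_p·σ, with z_{0.05} = -1.645 and z_{0.75} = 0.6745.
Eliminate σ: μ = (z₂·x₁ − z₁·x₂)/(z₂ − z₁) = (0.6745·0.237 − (-1.645)·172)/2.319 = 122.049.
Then σ = (x₂ − x₁)/(z₂ − z₁) = (172 − 0.237)/2.319 = 74.057.
Precision τ = 1/σ² = 1/74.06² = 0.000182.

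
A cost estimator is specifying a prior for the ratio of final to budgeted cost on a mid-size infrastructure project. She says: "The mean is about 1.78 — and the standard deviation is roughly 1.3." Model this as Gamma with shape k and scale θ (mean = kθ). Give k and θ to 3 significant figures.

k ≈ 1.87, θ ≈ 0.949

For Gamma(k, scale θ): mean = kθ, variance = kθ², so CV = 1/√k.
CV = SD/mean = 1.3/1.78 = 0.7303, hence k = 1/CV² = 1.87.
Then θ = mean/k = 1.78/1.87 = 0.949.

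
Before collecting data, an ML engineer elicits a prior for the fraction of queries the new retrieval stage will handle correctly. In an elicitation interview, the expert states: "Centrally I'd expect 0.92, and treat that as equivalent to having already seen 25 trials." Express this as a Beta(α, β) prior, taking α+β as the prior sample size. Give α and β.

Under the effective-sample-size interpretation, Beta(α, β) has prior mean α/(α+β) and prior sample size α+β.
So α+β = 25 and α/(α+β) = 0.92, giving α = 0.92·25 = 23 and β = 25 − 23 = 2.

α = 23, β = 2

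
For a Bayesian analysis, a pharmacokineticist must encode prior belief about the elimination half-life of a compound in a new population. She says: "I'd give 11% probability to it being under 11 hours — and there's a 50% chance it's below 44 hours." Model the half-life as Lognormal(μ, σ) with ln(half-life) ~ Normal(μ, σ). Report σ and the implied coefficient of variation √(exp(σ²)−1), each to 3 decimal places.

σ ≈ 1.130, CV ≈ 1.609

If T ~ Lognormal(μ,σ) then ln T ~ Normal(μ,σ), so the p-quantile of ln T is μ + z_p·σ.
ln(11) = 2.398 and ln(44) = 3.784; z_{0.11} = -1.227, z_{0.5} = 0.
σ = (3.784 − 2.398)/(0 − (-1.227)) = 1.130.
μ = 2.398 − (-1.227)·1.130 = 3.784.
CV = √(exp(σ²)−1) = √(exp(1.2775)−1) = 1.609.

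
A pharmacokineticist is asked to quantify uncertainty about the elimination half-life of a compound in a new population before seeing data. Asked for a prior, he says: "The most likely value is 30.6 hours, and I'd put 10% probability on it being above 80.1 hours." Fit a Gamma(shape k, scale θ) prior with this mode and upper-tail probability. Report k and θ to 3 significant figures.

k ≈ 3.07, θ ≈ 14.8

Gamma(k,θ) with k>1 has mode (k−1)θ, so θ = 30.6/(k−1).
Need P(X < 80.1) = 0.9 with θ tied to k this way. Start at k = 2, θ = 30.6: P(X<80.1) ≈ 0.736.
Too low — raise k to concentrate. Iterating converges to k ≈ 3.07.
Then θ = 30.6/(3.07−1) ≈ 14.8.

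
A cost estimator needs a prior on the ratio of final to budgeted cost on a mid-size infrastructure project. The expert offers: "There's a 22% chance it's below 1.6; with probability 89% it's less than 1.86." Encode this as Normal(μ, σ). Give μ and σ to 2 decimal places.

μ = 1.70, σ = 0.13

For Normal(μ,σ), the p-quantile is μ + z_p·σ. Here z_{0.22} = -0.7722, z_{0.89} = 1.227.
So 1.6 = μ − 0.7722σ and 1.86 = μ + 1.227σ.
Subtracting: σ = (1.86 − 1.6)/(1.227 − (-0.7722)) = 0.13.
Then μ = 1.6 − (-0.7722)·0.13 = 1.70.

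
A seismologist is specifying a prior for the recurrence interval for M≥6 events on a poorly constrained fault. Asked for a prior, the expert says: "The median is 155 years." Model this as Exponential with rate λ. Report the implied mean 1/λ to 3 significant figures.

Exponential median = ln 2 / λ, so λ = ln 2 / 155.0 = 0.00447.
Mean = 1/λ = 224 years.

mean ≈ 224 years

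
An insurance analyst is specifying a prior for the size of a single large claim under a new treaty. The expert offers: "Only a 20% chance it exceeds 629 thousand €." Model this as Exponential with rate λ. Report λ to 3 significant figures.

P(T > 629.0) = e^(−λ·629.0) = 0.2, so λ = −ln(0.2)/629.0 = 0.00256.

λ ≈ 0.00256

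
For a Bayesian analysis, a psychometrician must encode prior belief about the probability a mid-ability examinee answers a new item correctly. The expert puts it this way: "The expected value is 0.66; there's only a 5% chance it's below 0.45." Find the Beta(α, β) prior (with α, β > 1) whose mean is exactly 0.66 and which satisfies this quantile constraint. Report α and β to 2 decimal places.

α ≈ 9.63, β ≈ 4.96

With mean 0.66 fixed, write α = 0.66s, β = 0.34s where s = α+β.
Need P(θ < 0.45) = 0.05 under Beta(0.66s, 0.34s). Normal approximation: (q−m)/√(m(1−m)/s) ≈ z_{0.05} = -1.64, so s ≈ 0.66·0.34·(-1.64)²/(0.45−0.66)² = 13.8.
At s = 13.8: P(θ<0.45) ≈ 0.055. Adjusting to match 0.05 gives s ≈ 14.60.
So α = 0.66·14.60 ≈ 9.63, β = 0.34·14.60 ≈ 4.96.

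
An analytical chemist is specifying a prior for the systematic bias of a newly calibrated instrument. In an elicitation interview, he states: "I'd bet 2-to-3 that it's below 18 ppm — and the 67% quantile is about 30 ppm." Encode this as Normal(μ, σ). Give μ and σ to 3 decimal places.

μ = 22.385, σ = 17.310

The p-quantile of Normal(μ,σ) is μ + z_p·σ, with z_{0.4} = -0.2533 and z_{0.67} = 0.4399.
Eliminate σ: μ = (z₂·x₁ − z₁·x₂)/(z₂ − z₁) = (0.4399·18 − (-0.2533)·30)/0.6933 = 22.385.
Then σ = (x₂ − x₁)/(z₂ − z₁) = (30 − 18)/0.6933 = 17.310.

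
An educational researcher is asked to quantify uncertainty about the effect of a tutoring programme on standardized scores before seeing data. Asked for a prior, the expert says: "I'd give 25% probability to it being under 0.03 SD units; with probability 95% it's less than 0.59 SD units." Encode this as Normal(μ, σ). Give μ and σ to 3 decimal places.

For Normal(μ,σ), the p-quantile is μ + z_p·σ. Here z_{0.25} = -0.6745, z_{0.95} = 1.645.
So 0.03 = μ − 0.6745σ and 0.59 = μ + 1.645σ.
Subtracting: σ = (0.59 − 0.03)/(1.645 − (-0.6745)) = 0.241.
Then μ = 0.03 − (-0.6745)·0.241 = 0.193.

μ = 0.193, σ = 0.241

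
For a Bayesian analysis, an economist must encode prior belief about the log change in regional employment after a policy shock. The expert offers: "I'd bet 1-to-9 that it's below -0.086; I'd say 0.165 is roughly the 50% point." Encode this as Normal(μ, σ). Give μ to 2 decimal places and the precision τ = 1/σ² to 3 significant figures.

μ = 0.17, τ = 26.1

The p-quantile of Normal(μ,σ) is μ + z_p·σ, with z_{0.1} = -1.282 and z_{0.5} = 0.
Eliminate σ: μ = (z₂·x₁ − z₁·x₂)/(z₂ − z₁) = (0·-0.086 − (-1.282)·0.165)/1.282 = 0.17.
Then σ = (x₂ − x₁)/(z₂ − z₁) = (0.165 − -0.086)/1.282 = 0.20.
Precision τ = 1/σ² = 1/0.1959² = 26.1.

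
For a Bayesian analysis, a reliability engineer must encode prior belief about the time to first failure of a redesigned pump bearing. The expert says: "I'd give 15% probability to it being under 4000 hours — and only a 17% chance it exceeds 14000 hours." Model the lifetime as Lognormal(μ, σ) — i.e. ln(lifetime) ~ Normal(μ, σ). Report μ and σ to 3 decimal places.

If T ~ Lognormal(μ,σ) then ln T ~ Normal(μ,σ), so the p-quantile of ln T is μ + z_p·σ.
ln(4000) = 8.294 and ln(14000) = 9.547; z_{0.15} = -1.036, z_{0.83} = 0.9542.
σ = (9.547 − 8.294)/(0.9542 − (-1.036)) = 0.629.
μ = 8.294 − (-1.036)·0.629 = 8.946.

μ ≈ 8.946, σ ≈ 0.629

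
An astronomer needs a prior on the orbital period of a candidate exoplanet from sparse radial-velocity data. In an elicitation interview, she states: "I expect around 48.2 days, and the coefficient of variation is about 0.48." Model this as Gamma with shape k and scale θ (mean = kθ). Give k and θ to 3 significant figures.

For Gamma(k, scale θ): mean = kθ, variance = kθ², so CV = 1/√k.
CV = 0.48, hence k = 1/CV² = 4.34.
Then θ = mean/k = 48.2/4.34 = 11.1.

k ≈ 4.34, θ ≈ 11.1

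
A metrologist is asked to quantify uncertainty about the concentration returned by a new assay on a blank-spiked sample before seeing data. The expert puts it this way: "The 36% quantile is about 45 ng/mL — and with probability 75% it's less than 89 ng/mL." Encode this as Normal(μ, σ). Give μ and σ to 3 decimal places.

μ = 60.269, σ = 42.597

The p-quantile of Normal(μ,σ) is μ + z_p·σ, with z_{0.36} = -0.3585 and z_{0.75} = 0.6745.
Eliminate σ: μ = (z₂·x₁ − z₁·x₂)/(z₂ − z₁) = (0.6745·45 − (-0.3585)·89)/1.033 = 60.269.
Then σ = (x₂ − x₁)/(z₂ − z₁) = (89 − 45)/1.033 = 42.597.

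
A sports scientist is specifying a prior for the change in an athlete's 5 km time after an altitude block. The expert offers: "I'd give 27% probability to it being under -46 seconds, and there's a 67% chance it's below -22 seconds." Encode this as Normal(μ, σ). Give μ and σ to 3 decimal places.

μ = -32.029, σ = 22.798

The p-quantile of Normal(μ,σ) is μ + z_p·σ, with z_{0.27} = -0.6128 and z_{0.67} = 0.4399.
Eliminate σ: μ = (z₂·x₁ − z₁·x₂)/(z₂ − z₁) = (0.4399·-46 − (-0.6128)·-22)/1.053 = -32.029.
Then σ = (x₂ − x₁)/(z₂ − z₁) = (-22 − -46)/1.053 = 22.798.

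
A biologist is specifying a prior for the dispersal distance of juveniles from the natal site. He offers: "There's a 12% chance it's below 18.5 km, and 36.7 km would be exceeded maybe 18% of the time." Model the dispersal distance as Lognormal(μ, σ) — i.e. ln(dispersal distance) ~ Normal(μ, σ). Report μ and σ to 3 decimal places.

If T ~ Lognormal(μ,σ) then ln T ~ Normal(μ,σ), so the p-quantile of ln T is μ + z_p·σ.
ln(18.5) = 2.918 and ln(36.7) = 3.603; z_{0.12} = -1.175, z_{0.82} = 0.9154.
σ = (3.603 − 2.918)/(0.9154 − (-1.175)) = 0.328.
μ = 2.918 − (-1.175)·0.328 = 3.303.

μ ≈ 3.303, σ ≈ 0.328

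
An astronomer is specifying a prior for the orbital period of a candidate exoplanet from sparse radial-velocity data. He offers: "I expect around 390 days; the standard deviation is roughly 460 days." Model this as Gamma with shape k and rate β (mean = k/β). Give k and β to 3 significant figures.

k ≈ 0.719, β ≈ 0.00184

For Gamma(k, rate β): mean = k/β, variance = k/β², so CV = 1/√k.
CV = SD/mean = 460/390 = 1.179, hence k = 1/CV² = 0.719.
Then β = k/mean = 0.719/390 = 0.00184.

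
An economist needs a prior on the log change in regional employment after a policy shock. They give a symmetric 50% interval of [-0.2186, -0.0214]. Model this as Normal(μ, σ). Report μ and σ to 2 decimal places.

A symmetric 50% interval runs μ ± z·σ with z = 0.6745.
Half-width = 0.0986, so σ = 0.0986/0.6745 = 0.15.
μ is the interval midpoint, -0.12.

μ = -0.12, σ = 0.15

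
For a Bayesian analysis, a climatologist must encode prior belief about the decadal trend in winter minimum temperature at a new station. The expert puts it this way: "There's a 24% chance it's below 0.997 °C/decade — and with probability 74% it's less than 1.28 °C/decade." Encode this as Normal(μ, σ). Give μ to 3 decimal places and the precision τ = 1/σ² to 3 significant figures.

μ = 1.145, τ = 22.7

The p-quantile of Normal(μ,σ) is μ + z_p·σ, with z_{0.24} = -0.7063 and z_{0.74} = 0.6433.
Eliminate σ: μ = (z₂·x₁ − z₁·x₂)/(z₂ − z₁) = (0.6433·0.997 − (-0.7063)·1.28)/1.35 = 1.145.
Then σ = (x₂ − x₁)/(z₂ − z₁) = (1.28 − 0.997)/1.35 = 0.210.
Precision τ = 1/σ² = 1/0.2097² = 22.7.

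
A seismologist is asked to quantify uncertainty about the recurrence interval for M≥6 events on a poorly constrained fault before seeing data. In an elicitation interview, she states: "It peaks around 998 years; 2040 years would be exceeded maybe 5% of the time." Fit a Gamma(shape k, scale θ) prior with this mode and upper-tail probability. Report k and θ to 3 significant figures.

k ≈ 6.41, θ ≈ 184

Gamma(k,θ) with k>1 has mode (k−1)θ, so θ = 998/(k−1).
Need P(X < 2040) = 0.95 with θ tied to k this way. Start at k = 2, θ = 998: P(X<2040) ≈ 0.606.
Too low — raise k to concentrate. Iterating converges to k ≈ 6.41.
Then θ = 998/(6.41−1) ≈ 184.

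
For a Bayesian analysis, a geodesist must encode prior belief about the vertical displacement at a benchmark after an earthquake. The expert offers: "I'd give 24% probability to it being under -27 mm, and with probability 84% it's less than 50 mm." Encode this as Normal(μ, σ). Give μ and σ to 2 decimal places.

For Normal(μ,σ), the p-quantile is μ + z_p·σ. Here z_{0.24} = -0.7063, z_{0.84} = 0.9945.
So -27 = μ − 0.7063σ and 50 = μ + 0.9945σ.
Subtracting: σ = (50 − -27)/(0.9945 − (-0.7063)) = 45.27.
Then μ = -27 − (-0.7063)·45.27 = 4.98.

μ = 4.98, σ = 45.27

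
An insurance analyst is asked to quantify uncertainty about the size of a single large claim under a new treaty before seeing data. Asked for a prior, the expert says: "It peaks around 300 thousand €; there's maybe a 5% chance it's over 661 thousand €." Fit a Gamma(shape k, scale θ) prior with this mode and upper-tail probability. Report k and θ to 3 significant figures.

Gamma(k,θ) with k>1 has mode (k−1)θ, so θ = 300/(k−1).
Need P(X < 661) = 0.95 with θ tied to k this way. Start at k = 2, θ = 300: P(X<661) ≈ 0.646.
Too low — raise k to concentrate. Iterating converges to k ≈ 5.41.
Then θ = 300/(5.41−1) ≈ 68.1.

k ≈ 5.41, θ ≈ 68.1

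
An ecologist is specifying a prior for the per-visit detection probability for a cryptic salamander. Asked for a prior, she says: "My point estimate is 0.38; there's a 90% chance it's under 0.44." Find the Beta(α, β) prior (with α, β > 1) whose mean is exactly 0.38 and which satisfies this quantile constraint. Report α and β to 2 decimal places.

With mean 0.38 fixed, write α = 0.38s, β = 0.62s where s = α+β.
Need P(θ < 0.44) = 0.9 under Beta(0.38s, 0.62s). Normal approximation: (q−m)/√(m(1−m)/s) ≈ z_{0.9} = 1.28, so s ≈ 0.38·0.62·(1.28)²/(0.44−0.38)² = 107.5.
At s = 107.5: P(θ<0.44) ≈ 0.899. Adjusting to match 0.9 gives s ≈ 108.82.
So α = 0.38·108.82 ≈ 41.35, β = 0.62·108.82 ≈ 67.47.

α ≈ 41.35, β ≈ 67.47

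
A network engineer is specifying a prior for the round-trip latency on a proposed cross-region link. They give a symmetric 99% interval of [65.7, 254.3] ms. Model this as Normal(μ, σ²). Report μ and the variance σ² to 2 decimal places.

A symmetric 99% interval runs μ ± z·σ with z = 2.576.
Half-width = 94.3, so σ = 94.3/2.576 = 36.610 and σ² = 1340.26.
μ is the interval midpoint, 160.00.

μ = 160.00, σ² = 1340.26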